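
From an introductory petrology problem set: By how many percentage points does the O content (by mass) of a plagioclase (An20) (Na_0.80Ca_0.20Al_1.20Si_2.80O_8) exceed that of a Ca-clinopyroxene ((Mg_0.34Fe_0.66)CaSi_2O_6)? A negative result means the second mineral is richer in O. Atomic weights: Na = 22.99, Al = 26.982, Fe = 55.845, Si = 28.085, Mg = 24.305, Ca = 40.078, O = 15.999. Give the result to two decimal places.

M(Na_0.80Ca_0.20Al_1.20Si_2.80O_8) = 265.416 g/mol, so wt% O = 127.992/265.416 × 100 = 48.22%.
M((Mg_0.34Fe_0.66)CaSi_2O_6) = 237.363 g/mol, so wt% O = 95.994/237.363 × 100 = 40.44%.
48.22 − 40.44 = 7.78 pp.

7.78 percentage points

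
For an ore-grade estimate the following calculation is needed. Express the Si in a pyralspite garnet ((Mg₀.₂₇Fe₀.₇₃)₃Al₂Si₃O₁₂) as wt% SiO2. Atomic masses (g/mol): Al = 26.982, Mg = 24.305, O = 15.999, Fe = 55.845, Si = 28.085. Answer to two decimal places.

Molar mass of (Mg₀.₂₇Fe₀.₇₃)₃Al₂Si₃O₁₂ = 0.81·24.305 + 2.19·55.845 + 2·26.982 + 3·28.085 + 12·15.999 = 472.195 g/mol.
Each formula unit contains 3 Si, equivalent to 3/1 = 3.0000 mol SiO2.
M(SiO2) = 1×28.085 + 2×15.999 = 60.083 g/mol.
Mass of SiO2 per formula unit = 3.0000 × 60.083 = 180.249 g.
SiO2 wt% = 180.249 / 472.195 × 100 = 38.17%.

38.17 wt%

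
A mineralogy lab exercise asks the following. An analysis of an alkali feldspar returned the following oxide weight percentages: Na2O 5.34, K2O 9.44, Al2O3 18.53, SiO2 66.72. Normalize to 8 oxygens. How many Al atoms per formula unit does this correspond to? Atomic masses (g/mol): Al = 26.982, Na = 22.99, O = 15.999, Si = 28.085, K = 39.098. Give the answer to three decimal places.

Na2O: 5.34/61.979 = 0.08616 mol → 0.17232 mol Na, 0.08616 mol O.
K2O: 9.44/94.195 = 0.10022 mol → 0.20044 mol K, 0.10022 mol O.
Al2O3: 18.53/101.961 = 0.18174 mol → 0.36348 mol Al, 0.54522 mol O.
SiO2: 66.72/60.083 = 1.11046 mol → 1.11046 mol Si, 2.22092 mol O.
Total oxygen = 2.95252 mol. Normalization factor = 8/2.95252 = 2.70955.
Al per 8 O = 0.36348 × 2.70955 = 0.985.

0.985 Al apfu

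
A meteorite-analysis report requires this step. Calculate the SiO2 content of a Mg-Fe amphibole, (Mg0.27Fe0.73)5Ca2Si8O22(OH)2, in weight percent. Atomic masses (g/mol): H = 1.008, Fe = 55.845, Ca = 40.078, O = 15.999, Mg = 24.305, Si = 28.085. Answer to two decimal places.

51.83 wt%

M((Mg0.27Fe0.73)5Ca2Si8O22(OH)2) = 927.474 g/mol; M(SiO2) = 60.083 g/mol.
Moles SiO2 per formula unit = 8 Si ÷ 1 = 8.0000.
SiO2 fraction = (8.0000 × 60.083) / 927.474 = 480.664/927.474 = 0.5183.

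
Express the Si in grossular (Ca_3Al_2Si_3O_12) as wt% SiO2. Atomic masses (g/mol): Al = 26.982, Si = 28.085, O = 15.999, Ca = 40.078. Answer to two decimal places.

40.02 wt%

M(Ca_3Al_2Si_3O_12) = 450.441 g/mol; M(SiO2) = 60.083 g/mol.
Moles SiO2 per formula unit = 3 Si ÷ 1 = 3.0000.
SiO2 fraction = (3.0000 × 60.083) / 450.441 = 180.249/450.441 = 0.4002.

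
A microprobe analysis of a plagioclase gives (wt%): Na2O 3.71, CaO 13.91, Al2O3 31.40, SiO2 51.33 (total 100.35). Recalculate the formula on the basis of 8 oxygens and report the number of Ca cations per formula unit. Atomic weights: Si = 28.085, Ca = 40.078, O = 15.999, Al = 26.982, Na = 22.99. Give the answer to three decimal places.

0.675 Ca apfu

Na2O: 3.71/61.979 = 0.05986 mol → 0.11972 mol Na, 0.05986 mol O.
CaO: 13.91/56.077 = 0.24805 mol → 0.24805 mol Ca, 0.24805 mol O.
Al2O3: 31.40/101.961 = 0.30796 mol → 0.61592 mol Al, 0.92388 mol O.
SiO2: 51.33/60.083 = 0.85432 mol → 0.85432 mol Si, 1.70864 mol O.
Total oxygen = 2.94043 mol. Normalization factor = 8/2.94043 = 2.72069.
Ca per 8 O = 0.24805 × 2.72069 = 0.675.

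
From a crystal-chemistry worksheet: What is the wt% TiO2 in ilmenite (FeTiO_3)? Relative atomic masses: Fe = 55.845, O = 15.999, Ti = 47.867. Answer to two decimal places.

52.64 wt%

Formula mass = 151.709 g/mol.
1 Ti → 1.0000 mol TiO2 per formula unit; M(TiO2) = 79.865, so TiO2 mass = 79.865 g.
79.865/151.709 × 100 = 52.64 wt%.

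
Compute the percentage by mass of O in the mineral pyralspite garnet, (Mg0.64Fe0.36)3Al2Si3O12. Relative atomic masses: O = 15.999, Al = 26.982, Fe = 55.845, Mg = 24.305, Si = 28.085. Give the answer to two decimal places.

Molar mass of (Mg0.64Fe0.36)3Al2Si3O12: 1.92×24.305 + 1.08×55.845 + 2×26.982 + 3×28.085 + 12×15.999 = 437.185 g/mol.
Mass of O per formula unit: 12 × 15.999 = 191.988 g.
Weight fraction O = 191.988 / 437.185 = 0.4391.

43.91 wt%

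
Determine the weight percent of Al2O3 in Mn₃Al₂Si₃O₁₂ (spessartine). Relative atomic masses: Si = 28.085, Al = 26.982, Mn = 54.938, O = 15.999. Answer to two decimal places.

20.60 wt%

Molar mass of Mn₃Al₂Si₃O₁₂ = 3×54.938 + 2×26.982 + 3×28.085 + 12×15.999 = 495.021 g/mol.
Each formula unit contains 2 Al, equivalent to 2/2 = 1.0000 mol Al2O3.
M(Al2O3) = 2×26.982 + 3×15.999 = 101.961 g/mol.
Mass of Al2O3 per formula unit = 1.0000 × 101.961 = 101.961 g.
Al2O3 wt% = 101.961 / 495.021 × 100 = 20.60%.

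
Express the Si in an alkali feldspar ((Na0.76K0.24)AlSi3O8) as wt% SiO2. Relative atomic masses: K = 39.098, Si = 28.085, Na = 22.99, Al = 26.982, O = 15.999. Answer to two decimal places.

Formula mass = 266.085 g/mol.
3 Si → 3.0000 mol SiO2 per formula unit; M(SiO2) = 60.083, so SiO2 mass = 180.249 g.
180.249/266.085 × 100 = 67.74 wt%.

67.74 wt%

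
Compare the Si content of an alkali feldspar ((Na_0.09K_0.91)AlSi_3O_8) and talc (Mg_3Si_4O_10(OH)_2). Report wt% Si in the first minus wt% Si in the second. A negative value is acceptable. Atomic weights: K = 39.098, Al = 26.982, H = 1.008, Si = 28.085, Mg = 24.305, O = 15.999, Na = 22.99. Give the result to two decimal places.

0.81 percentage points

M((Na_0.09K_0.91)AlSi_3O_8) = 276.877 g/mol, so wt% Si = 84.255/276.877 × 100 = 30.43%.
M(Mg_3Si_4O_10(OH)_2) = 379.259 g/mol, so wt% Si = 112.340/379.259 × 100 = 29.62%.
30.43 − 29.62 = 0.81 pp.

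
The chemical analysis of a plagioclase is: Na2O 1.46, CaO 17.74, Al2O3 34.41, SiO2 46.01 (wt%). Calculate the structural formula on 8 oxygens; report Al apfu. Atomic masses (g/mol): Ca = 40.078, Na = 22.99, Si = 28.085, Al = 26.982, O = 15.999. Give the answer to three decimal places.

1.872 Al apfu

1.46 wt% Na2O ÷ 61.979 g/mol = 0.02356 mol, giving 0.04712 Na and 0.02356 O.
17.74 wt% CaO ÷ 56.077 g/mol = 0.31635 mol, giving 0.31635 Ca and 0.31635 O.
34.41 wt% Al2O3 ÷ 101.961 g/mol = 0.33748 mol, giving 0.67496 Al and 1.01244 O.
46.01 wt% SiO2 ÷ 60.083 g/mol = 0.76577 mol, giving 0.76577 Si and 1.53154 O.
Oxygen sums to 2.88389; scaling by 8/2.88389 = 2.77403 puts the formula on 8 O.
Al: 0.67496 × 2.77403 = 1.872 atoms per formula unit.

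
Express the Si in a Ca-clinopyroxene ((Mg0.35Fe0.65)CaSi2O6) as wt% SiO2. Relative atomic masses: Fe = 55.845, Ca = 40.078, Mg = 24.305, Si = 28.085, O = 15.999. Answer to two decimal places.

M((Mg0.35Fe0.65)CaSi2O6) = 237.048 g/mol; M(SiO2) = 60.083 g/mol.
Moles SiO2 per formula unit = 2 Si ÷ 1 = 2.0000.
SiO2 fraction = (2.0000 × 60.083) / 237.048 = 120.166/237.048 = 0.5069.

50.69 wt%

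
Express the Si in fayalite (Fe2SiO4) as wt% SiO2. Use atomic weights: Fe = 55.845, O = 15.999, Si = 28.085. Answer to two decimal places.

Molar mass of Fe2SiO4 = 2·55.845 + 1·28.085 + 4·15.999 = 203.771 g/mol.
Each formula unit contains 1 Si, equivalent to 1/1 = 1.0000 mol SiO2.
M(SiO2) = 1×28.085 + 2×15.999 = 60.083 g/mol.
Mass of SiO2 per formula unit = 1.0000 × 60.083 = 60.083 g.
SiO2 wt% = 60.083 / 203.771 × 100 = 29.49%.

29.49 wt%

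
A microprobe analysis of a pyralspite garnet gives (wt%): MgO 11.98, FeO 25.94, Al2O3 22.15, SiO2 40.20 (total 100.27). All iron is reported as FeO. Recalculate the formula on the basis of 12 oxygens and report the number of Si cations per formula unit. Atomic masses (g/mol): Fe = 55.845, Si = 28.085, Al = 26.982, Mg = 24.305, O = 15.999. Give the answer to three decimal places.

3.032 Si apfu

MgO: 11.98/40.304 = 0.29724 mol → 0.29724 mol Mg, 0.29724 mol O.
FeO: 25.94/71.844 = 0.36106 mol → 0.36106 mol Fe, 0.36106 mol O.
Al2O3: 22.15/101.961 = 0.21724 mol → 0.43448 mol Al, 0.65172 mol O.
SiO2: 40.20/60.083 = 0.66907 mol → 0.66907 mol Si, 1.33814 mol O.
Total oxygen = 2.64816 mol. Normalization factor = 12/2.64816 = 4.53145.
Si per 12 O = 0.66907 × 4.53145 = 3.032.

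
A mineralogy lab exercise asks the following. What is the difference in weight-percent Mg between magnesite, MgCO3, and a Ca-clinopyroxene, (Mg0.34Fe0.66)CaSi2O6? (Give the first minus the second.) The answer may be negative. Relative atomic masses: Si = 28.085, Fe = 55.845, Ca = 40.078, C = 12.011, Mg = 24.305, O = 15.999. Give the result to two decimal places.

M(MgCO3) = 84.313 g/mol, so wt% Mg = 24.305/84.313 × 100 = 28.83%.
M((Mg0.34Fe0.66)CaSi2O6) = 237.363 g/mol, so wt% Mg = 8.264/237.363 × 100 = 3.48%.
28.83 − 3.48 = 25.35 pp.

25.35 percentage points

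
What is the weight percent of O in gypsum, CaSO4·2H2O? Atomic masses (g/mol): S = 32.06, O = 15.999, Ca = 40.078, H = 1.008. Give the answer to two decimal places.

Formula mass = 1*40.078 + 1*32.06 + 6*15.999 + 4*1.008 = 172.164 g/mol, of which 95.994 g is O.
So O makes up 95.994/172.164 = 0.5576 of the mass, i.e. 55.76%.

55.76 mass %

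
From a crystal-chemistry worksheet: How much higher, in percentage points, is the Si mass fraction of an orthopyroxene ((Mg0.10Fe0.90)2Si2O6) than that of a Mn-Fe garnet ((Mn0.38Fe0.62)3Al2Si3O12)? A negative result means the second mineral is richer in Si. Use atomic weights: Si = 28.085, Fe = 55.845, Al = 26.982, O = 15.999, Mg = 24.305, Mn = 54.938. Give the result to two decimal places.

M((Mg0.10Fe0.90)2Si2O6) = 257.546 g/mol, so wt% Si = 56.170/257.546 × 100 = 21.81%.
M((Mn0.38Fe0.62)3Al2Si3O12) = 496.708 g/mol, so wt% Si = 84.255/496.708 × 100 = 16.96%.
21.81 − 16.96 = 4.85 pp.

4.85 percentage points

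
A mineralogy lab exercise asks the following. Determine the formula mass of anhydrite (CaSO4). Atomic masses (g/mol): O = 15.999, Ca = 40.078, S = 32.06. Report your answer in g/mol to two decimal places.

Ca: 1 × 40.078 = 40.0780
S: 1 × 32.06 = 32.0600
O: 4 × 15.999 = 63.9960
Summing the contributions gives the formula mass.

136.13 g/mol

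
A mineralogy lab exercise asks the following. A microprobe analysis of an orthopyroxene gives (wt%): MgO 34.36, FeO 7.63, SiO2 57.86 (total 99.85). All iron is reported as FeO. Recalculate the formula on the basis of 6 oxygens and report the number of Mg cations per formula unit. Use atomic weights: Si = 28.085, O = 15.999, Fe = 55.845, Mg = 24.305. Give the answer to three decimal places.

1.773 Mg apfu

MgO: 34.36/40.304 = 0.85252 mol → 0.85252 mol Mg, 0.85252 mol O.
FeO: 7.63/71.844 = 0.10620 mol → 0.10620 mol Fe, 0.10620 mol O.
SiO2: 57.86/60.083 = 0.96300 mol → 0.96300 mol Si, 1.92600 mol O.
Total oxygen = 2.88472 mol. Normalization factor = 6/2.88472 = 2.07992.
Mg per 6 O = 0.85252 × 2.07992 = 1.773.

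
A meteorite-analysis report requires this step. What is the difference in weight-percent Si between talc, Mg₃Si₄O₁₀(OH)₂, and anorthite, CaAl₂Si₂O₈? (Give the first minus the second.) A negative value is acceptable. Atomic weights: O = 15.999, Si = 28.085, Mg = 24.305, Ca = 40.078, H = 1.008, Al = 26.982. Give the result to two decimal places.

9.43 percentage points

Si in Mg₃Si₄O₁₀(OH)₂: molar mass 379.259 g/mol; 4×28.085 = 112.340 g → 29.62 wt%.
Si in CaAl₂Si₂O₈: molar mass 278.204 g/mol; 2×28.085 = 56.170 g → 20.19 wt%.
Difference = 29.62 − 20.19 = 9.43 percentage points.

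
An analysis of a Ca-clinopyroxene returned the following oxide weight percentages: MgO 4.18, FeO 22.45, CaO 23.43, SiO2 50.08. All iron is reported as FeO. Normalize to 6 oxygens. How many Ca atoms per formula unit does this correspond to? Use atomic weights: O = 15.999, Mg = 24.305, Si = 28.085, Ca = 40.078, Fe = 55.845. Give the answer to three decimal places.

4.18 wt% MgO ÷ 40.304 g/mol = 0.10371 mol, giving 0.10371 Mg and 0.10371 O.
22.45 wt% FeO ÷ 71.844 g/mol = 0.31248 mol, giving 0.31248 Fe and 0.31248 O.
23.43 wt% CaO ÷ 56.077 g/mol = 0.41782 mol, giving 0.41782 Ca and 0.41782 O.
50.08 wt% SiO2 ÷ 60.083 g/mol = 0.83351 mol, giving 0.83351 Si and 1.66702 O.
Oxygen sums to 2.50103; scaling by 6/2.50103 = 2.39901 puts the formula on 6 O.
Ca: 0.41782 × 2.39901 = 1.002 atoms per formula unit.

1.002 Ca apfu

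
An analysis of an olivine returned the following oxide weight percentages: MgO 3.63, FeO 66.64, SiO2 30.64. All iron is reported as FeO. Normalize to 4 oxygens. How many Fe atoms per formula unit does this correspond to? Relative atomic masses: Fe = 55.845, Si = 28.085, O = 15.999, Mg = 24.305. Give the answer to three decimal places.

3.63 wt% MgO ÷ 40.304 g/mol = 0.09007 mol, giving 0.09007 Mg and 0.09007 O.
66.64 wt% FeO ÷ 71.844 g/mol = 0.92757 mol, giving 0.92757 Fe and 0.92757 O.
30.64 wt% SiO2 ÷ 60.083 g/mol = 0.50996 mol, giving 0.50996 Si and 1.01992 O.
Oxygen sums to 2.03756; scaling by 4/2.03756 = 1.96313 puts the formula on 4 O.
Fe: 0.92757 × 1.96313 = 1.821 atoms per formula unit.

1.821 Fe apfu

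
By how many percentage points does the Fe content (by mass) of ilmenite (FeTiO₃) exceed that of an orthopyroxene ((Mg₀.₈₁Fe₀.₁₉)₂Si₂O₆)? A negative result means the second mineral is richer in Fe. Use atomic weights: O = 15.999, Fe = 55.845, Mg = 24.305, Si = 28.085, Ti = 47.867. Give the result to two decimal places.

26.84 percentage points

First mineral: 55.845 g Fe in 151.709 g formula = 36.81 wt% Fe.
Second mineral: 21.221 g Fe in 212.759 g formula = 9.97 wt% Fe.
36.81% − 9.97% gives a difference of 26.84 percentage points.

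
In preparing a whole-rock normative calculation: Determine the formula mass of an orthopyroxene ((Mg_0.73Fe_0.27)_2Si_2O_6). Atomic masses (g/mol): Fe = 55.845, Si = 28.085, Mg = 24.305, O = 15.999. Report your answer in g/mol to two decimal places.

217.81 g/mol

M = 1.46*24.305 + 0.54*55.845 + 2*28.085 + 6*15.999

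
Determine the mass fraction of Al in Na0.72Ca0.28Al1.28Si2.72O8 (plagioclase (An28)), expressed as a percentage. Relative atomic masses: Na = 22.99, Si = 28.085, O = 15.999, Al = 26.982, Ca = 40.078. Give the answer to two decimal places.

12.95 mass %

Molar mass of Na0.72Ca0.28Al1.28Si2.72O8: 0.72·22.99 + 0.28·40.078 + 1.28·26.982 + 2.72·28.085 + 8·15.999 = 266.695 g/mol.
Mass of Al per formula unit: 1.28 × 26.982 = 34.537 g.
Weight fraction Al = 34.537 / 266.695 = 0.1295.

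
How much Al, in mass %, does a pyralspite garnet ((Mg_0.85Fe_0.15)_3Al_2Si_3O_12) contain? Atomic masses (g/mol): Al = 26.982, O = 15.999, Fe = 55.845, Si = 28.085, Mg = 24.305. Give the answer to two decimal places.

M((Mg_0.85Fe_0.15)_3Al_2Si_3O_12) = 417.315 g/mol.
Al contributes 2 × 26.982 = 53.964 g per mole.
53.964/417.315 = 0.1293 → 12.93%.

12.93 mass %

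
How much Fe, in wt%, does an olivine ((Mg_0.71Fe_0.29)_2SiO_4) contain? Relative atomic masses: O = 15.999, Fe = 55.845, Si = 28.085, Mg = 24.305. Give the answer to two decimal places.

M((Mg_0.71Fe_0.29)_2SiO_4) = 158.984 g/mol.
Fe contributes 0.58 × 55.845 = 32.390 g per mole.
32.390/158.984 = 0.2037 → 20.37%.

20.37 wt%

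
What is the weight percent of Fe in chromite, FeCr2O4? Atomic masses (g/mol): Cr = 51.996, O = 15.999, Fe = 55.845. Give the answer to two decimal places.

24.95 wt%

Molar mass of FeCr2O4: 1×55.845 + 2×51.996 + 4×15.999 = 223.833 g/mol.
Mass of Fe per formula unit: 1 × 55.845 = 55.845 g.
Weight fraction Fe = 55.845 / 223.833 = 0.2495.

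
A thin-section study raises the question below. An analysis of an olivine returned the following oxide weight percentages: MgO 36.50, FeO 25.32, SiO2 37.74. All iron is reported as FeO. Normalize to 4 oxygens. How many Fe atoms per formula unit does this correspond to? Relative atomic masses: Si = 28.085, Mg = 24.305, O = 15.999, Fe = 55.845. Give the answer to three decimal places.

MgO (M=40.304): mol = 0.90562; Mg = 0.90562, O = 0.90562.
FeO (M=71.844): mol = 0.35243; Fe = 0.35243, O = 0.35243.
SiO2 (M=60.083): mol = 0.62813; Si = 0.62813, O = 1.25626.
ΣO = 2.51431; factor = 4/ΣO = 1.59089.
Fe apfu = 0.35243 × 1.59089 = 0.561.

0.561 Fe apfu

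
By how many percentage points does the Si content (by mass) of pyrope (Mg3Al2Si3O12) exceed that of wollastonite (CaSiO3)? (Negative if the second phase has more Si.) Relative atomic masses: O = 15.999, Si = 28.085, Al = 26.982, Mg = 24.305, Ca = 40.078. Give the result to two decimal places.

Si in Mg3Al2Si3O12: molar mass 403.122 g/mol; 3×28.085 = 84.255 g → 20.90 wt%.
Si in CaSiO3: molar mass 116.160 g/mol; 1×28.085 = 28.085 g → 24.18 wt%.
Difference = 20.90 − 24.18 = -3.28 percentage points.

-3.28 percentage points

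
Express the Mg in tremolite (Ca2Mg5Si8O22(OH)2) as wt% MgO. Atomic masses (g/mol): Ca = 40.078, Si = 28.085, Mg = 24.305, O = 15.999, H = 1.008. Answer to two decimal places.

24.81 wt%

Molar mass of Ca2Mg5Si8O22(OH)2 = 2*40.078 + 5*24.305 + 8*28.085 + 24*15.999 + 2*1.008 = 812.353 g/mol.
Each formula unit contains 5 Mg, equivalent to 5/1 = 5.0000 mol MgO.
M(MgO) = 1×24.305 + 1×15.999 = 40.304 g/mol.
Mass of MgO per formula unit = 5.0000 × 40.304 = 201.520 g.
MgO wt% = 201.520 / 812.353 × 100 = 24.81%.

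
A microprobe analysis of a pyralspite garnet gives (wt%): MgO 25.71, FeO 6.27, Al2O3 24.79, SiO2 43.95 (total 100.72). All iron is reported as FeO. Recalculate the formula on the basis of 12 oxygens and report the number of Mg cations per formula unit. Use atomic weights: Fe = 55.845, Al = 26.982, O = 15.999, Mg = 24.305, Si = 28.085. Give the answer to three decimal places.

MgO (M=40.304): mol = 0.63790; Mg = 0.63790, O = 0.63790.
FeO (M=71.844): mol = 0.08727; Fe = 0.08727, O = 0.08727.
Al2O3 (M=101.961): mol = 0.24313; Al = 0.48626, O = 0.72939.
SiO2 (M=60.083): mol = 0.73149; Si = 0.73149, O = 1.46298.
ΣO = 2.91754; factor = 12/ΣO = 4.11305.
Mg apfu = 0.63790 × 4.11305 = 2.624.

2.624 Mg apfu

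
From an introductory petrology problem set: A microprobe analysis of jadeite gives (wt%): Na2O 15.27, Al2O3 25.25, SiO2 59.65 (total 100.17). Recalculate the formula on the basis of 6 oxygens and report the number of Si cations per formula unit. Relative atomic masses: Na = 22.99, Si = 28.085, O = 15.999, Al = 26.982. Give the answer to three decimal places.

Na2O (M=61.979): mol = 0.24637; Na = 0.49274, O = 0.24637.
Al2O3 (M=101.961): mol = 0.24764; Al = 0.49528, O = 0.74292.
SiO2 (M=60.083): mol = 0.99279; Si = 0.99279, O = 1.98558.
ΣO = 2.97487; factor = 6/ΣO = 2.01689.
Si apfu = 0.99279 × 2.01689 = 2.002.

2.002 Si apfu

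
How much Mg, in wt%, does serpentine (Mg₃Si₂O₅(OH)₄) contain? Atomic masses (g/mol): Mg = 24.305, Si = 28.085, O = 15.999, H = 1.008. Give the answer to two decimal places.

26.31 wt%

Molar mass of Mg₃Si₂O₅(OH)₄: 3·24.305 + 2·28.085 + 9·15.999 + 4·1.008 = 277.108 g/mol.
Mass of Mg per formula unit: 3 × 24.305 = 72.915 g.
Weight fraction Mg = 72.915 / 277.108 = 0.2631.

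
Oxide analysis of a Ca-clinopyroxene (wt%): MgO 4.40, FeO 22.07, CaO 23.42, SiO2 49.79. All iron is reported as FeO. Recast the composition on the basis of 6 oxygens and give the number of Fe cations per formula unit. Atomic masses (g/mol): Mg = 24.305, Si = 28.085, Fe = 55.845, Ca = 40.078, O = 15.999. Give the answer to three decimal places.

0.740 Fe apfu

4.40 wt% MgO ÷ 40.304 g/mol = 0.10917 mol, giving 0.10917 Mg and 0.10917 O.
22.07 wt% FeO ÷ 71.844 g/mol = 0.30719 mol, giving 0.30719 Fe and 0.30719 O.
23.42 wt% CaO ÷ 56.077 g/mol = 0.41764 mol, giving 0.41764 Ca and 0.41764 O.
49.79 wt% SiO2 ÷ 60.083 g/mol = 0.82869 mol, giving 0.82869 Si and 1.65738 O.
Oxygen sums to 2.49138; scaling by 6/2.49138 = 2.40830 puts the formula on 6 O.
Fe: 0.30719 × 2.40830 = 0.740 atoms per formula unit.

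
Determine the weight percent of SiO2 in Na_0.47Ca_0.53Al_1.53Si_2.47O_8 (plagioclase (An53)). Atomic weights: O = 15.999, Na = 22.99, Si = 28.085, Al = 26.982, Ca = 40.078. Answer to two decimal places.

54.82 wt%

M(Na_0.47Ca_0.53Al_1.53Si_2.47O_8) = 270.691 g/mol; M(SiO2) = 60.083 g/mol.
Moles SiO2 per formula unit = 2.47 Si ÷ 1 = 2.4700.
SiO2 fraction = (2.4700 × 60.083) / 270.691 = 148.405/270.691 = 0.5482.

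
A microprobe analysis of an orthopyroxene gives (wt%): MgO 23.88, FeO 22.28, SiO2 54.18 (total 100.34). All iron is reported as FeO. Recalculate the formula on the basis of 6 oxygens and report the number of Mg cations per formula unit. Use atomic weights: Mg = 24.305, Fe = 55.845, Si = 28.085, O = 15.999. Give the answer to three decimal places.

1.314 Mg apfu

MgO (M=40.304): mol = 0.59250; Mg = 0.59250, O = 0.59250.
FeO (M=71.844): mol = 0.31012; Fe = 0.31012, O = 0.31012.
SiO2 (M=60.083): mol = 0.90175; Si = 0.90175, O = 1.80350.
ΣO = 2.70612; factor = 6/ΣO = 2.21720.
Mg apfu = 0.59250 × 2.21720 = 1.314.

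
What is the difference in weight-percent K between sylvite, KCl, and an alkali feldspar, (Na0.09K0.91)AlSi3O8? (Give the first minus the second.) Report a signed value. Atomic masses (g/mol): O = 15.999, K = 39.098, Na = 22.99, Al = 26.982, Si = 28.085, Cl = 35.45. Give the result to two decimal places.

39.60 percentage points

M(KCl) = 74.548 g/mol, so wt% K = 39.098/74.548 × 100 = 52.45%.
M((Na0.09K0.91)AlSi3O8) = 276.877 g/mol, so wt% K = 35.579/276.877 × 100 = 12.85%.
52.45 − 12.85 = 39.60 pp.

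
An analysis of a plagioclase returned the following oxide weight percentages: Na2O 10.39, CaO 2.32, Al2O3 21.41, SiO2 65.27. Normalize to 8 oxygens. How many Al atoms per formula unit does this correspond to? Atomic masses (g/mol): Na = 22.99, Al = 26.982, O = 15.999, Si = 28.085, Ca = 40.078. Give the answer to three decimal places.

1.116 Al apfu

Na2O: 10.39/61.979 = 0.16764 mol → 0.33528 mol Na, 0.16764 mol O.
CaO: 2.32/56.077 = 0.04137 mol → 0.04137 mol Ca, 0.04137 mol O.
Al2O3: 21.41/101.961 = 0.20998 mol → 0.41996 mol Al, 0.62994 mol O.
SiO2: 65.27/60.083 = 1.08633 mol → 1.08633 mol Si, 2.17266 mol O.
Total oxygen = 3.01161 mol. Normalization factor = 8/3.01161 = 2.65639.
Al per 8 O = 0.41996 × 2.65639 = 1.116.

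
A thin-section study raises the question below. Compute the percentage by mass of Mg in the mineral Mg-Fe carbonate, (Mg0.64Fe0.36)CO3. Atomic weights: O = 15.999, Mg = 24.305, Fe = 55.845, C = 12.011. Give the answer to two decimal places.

M((Mg0.64Fe0.36)CO3) = 95.667 g/mol.
Mg contributes 0.64 × 24.305 = 15.555 g per mole.
15.555/95.667 = 0.1626 → 16.26%.

16.26 weight percent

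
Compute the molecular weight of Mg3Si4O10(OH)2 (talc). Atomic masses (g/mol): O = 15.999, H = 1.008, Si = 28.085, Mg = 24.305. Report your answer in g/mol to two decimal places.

379.26 g/mol

Mg: 3 × 24.305 = 72.9150
Si: 4 × 28.085 = 112.3400
O: 12 × 15.999 = 191.9880
H: 2 × 1.008 = 2.0160
Summing the contributions gives the formula mass.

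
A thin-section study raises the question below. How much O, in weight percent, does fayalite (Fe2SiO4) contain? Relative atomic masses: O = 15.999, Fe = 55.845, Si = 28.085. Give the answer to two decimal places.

M(Fe2SiO4) = 203.771 g/mol.
O contributes 4 × 15.999 = 63.996 g per mole.
63.996/203.771 = 0.3141 → 31.41%.

31.41 weight percent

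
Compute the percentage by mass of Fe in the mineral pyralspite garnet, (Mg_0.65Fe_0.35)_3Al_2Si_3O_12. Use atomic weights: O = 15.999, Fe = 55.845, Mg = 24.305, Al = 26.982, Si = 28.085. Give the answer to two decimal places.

13.44 mass %

Formula mass = 1.95*24.305 + 1.05*55.845 + 2*26.982 + 3*28.085 + 12*15.999 = 436.239 g/mol, of which 58.637 g is Fe.
So Fe makes up 58.637/436.239 = 0.1344 of the mass, i.e. 13.44%.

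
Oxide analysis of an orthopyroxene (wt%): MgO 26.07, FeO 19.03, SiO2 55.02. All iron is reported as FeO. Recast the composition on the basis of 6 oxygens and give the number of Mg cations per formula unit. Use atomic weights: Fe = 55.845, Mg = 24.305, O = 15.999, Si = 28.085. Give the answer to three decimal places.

MgO (M=40.304): mol = 0.64683; Mg = 0.64683, O = 0.64683.
FeO (M=71.844): mol = 0.26488; Fe = 0.26488, O = 0.26488.
SiO2 (M=60.083): mol = 0.91573; Si = 0.91573, O = 1.83146.
ΣO = 2.74317; factor = 6/ΣO = 2.18725.
Mg apfu = 0.64683 × 2.18725 = 1.415.

1.415 Mg apfu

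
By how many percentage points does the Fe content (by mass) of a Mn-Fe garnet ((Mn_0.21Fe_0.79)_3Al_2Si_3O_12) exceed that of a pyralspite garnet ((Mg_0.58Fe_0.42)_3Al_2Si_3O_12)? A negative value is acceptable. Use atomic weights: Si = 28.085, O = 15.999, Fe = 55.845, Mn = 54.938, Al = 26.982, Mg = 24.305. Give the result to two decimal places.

10.73 percentage points

M((Mn_0.21Fe_0.79)_3Al_2Si_3O_12) = 497.171 g/mol, so wt% Fe = 132.353/497.171 × 100 = 26.62%.
M((Mg_0.58Fe_0.42)_3Al_2Si_3O_12) = 442.862 g/mol, so wt% Fe = 70.365/442.862 × 100 = 15.89%.
26.62 − 15.89 = 10.73 pp.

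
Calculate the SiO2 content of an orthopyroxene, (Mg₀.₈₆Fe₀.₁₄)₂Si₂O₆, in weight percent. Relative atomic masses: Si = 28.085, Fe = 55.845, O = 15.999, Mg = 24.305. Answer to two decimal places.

57.33 wt%

Formula mass = 209.605 g/mol.
2 Si → 2.0000 mol SiO2 per formula unit; M(SiO2) = 60.083, so SiO2 mass = 120.166 g.
120.166/209.605 × 100 = 57.33 wt%.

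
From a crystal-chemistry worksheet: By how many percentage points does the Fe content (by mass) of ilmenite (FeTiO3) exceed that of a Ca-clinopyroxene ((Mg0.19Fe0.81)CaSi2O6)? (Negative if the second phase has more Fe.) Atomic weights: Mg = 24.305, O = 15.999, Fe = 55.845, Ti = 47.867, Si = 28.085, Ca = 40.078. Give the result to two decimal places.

M(FeTiO3) = 151.709 g/mol, so wt% Fe = 55.845/151.709 × 100 = 36.81%.
M((Mg0.19Fe0.81)CaSi2O6) = 242.094 g/mol, so wt% Fe = 45.234/242.094 × 100 = 18.68%.
36.81 − 18.68 = 18.13 pp.

18.13 percentage points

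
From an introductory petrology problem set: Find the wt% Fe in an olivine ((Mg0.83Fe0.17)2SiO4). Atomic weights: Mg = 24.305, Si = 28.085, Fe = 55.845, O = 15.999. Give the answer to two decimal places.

Molar mass of (Mg0.83Fe0.17)2SiO4: 1.66*24.305 + 0.34*55.845 + 1*28.085 + 4*15.999 = 151.415 g/mol.
Mass of Fe per formula unit: 0.34 × 55.845 = 18.987 g.
Weight fraction Fe = 18.987 / 151.415 = 0.1254.

12.54 mass %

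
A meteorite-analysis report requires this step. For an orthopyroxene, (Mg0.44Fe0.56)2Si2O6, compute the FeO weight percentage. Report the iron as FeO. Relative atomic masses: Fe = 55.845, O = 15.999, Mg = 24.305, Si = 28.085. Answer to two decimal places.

Molar mass of (Mg0.44Fe0.56)2Si2O6 = 0.88*24.305 + 1.12*55.845 + 2*28.085 + 6*15.999 = 236.099 g/mol.
Each formula unit contains 1.12 Fe, equivalent to 1.12/1 = 1.1200 mol FeO.
M(FeO) = 1×55.845 + 1×15.999 = 71.844 g/mol.
Mass of FeO per formula unit = 1.1200 × 71.844 = 80.465 g.
FeO wt% = 80.465 / 236.099 × 100 = 34.08%.

34.08 wt%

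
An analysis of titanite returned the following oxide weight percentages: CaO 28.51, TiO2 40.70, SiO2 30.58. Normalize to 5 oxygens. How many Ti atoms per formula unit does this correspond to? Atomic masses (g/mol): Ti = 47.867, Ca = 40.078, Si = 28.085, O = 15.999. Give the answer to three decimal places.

1.001 Ti apfu

28.51 wt% CaO ÷ 56.077 g/mol = 0.50841 mol, giving 0.50841 Ca and 0.50841 O.
40.70 wt% TiO2 ÷ 79.865 g/mol = 0.50961 mol, giving 0.50961 Ti and 1.01922 O.
30.58 wt% SiO2 ÷ 60.083 g/mol = 0.50896 mol, giving 0.50896 Si and 1.01792 O.
Oxygen sums to 2.54555; scaling by 5/2.54555 = 1.96421 puts the formula on 5 O.
Ti: 0.50961 × 1.96421 = 1.001 atoms per formula unit.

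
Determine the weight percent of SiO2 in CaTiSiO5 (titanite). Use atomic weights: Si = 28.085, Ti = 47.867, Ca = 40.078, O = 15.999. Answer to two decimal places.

30.65 wt%

Molar mass of CaTiSiO5 = 1*40.078 + 1*47.867 + 1*28.085 + 5*15.999 = 196.025 g/mol.
Each formula unit contains 1 Si, equivalent to 1/1 = 1.0000 mol SiO2.
M(SiO2) = 1×28.085 + 2×15.999 = 60.083 g/mol.
Mass of SiO2 per formula unit = 1.0000 × 60.083 = 60.083 g.
SiO2 wt% = 60.083 / 196.025 × 100 = 30.65%.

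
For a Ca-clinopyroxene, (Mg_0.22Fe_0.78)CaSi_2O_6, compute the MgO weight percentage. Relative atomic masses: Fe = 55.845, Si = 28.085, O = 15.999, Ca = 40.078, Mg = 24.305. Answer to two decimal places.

3.68 wt%

Formula mass = 241.148 g/mol.
0.22 Mg → 0.2200 mol MgO per formula unit; M(MgO) = 40.304, so MgO mass = 8.867 g.
8.867/241.148 × 100 = 3.68 wt%.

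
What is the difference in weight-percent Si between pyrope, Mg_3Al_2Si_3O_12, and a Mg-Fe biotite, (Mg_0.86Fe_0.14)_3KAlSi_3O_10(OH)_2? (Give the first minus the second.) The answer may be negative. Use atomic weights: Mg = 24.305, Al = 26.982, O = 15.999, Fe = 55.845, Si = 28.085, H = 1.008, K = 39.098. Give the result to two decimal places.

1.33 percentage points

M(Mg_3Al_2Si_3O_12) = 403.122 g/mol, so wt% Si = 84.255/403.122 × 100 = 20.90%.
M((Mg_0.86Fe_0.14)_3KAlSi_3O_10(OH)_2) = 430.501 g/mol, so wt% Si = 84.255/430.501 × 100 = 19.57%.
20.90 − 19.57 = 1.33 pp.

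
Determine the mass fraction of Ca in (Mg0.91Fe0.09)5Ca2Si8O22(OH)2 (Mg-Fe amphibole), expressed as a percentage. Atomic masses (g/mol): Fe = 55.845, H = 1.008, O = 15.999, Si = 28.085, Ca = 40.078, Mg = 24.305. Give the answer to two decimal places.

9.70 wt%

Molar mass of (Mg0.91Fe0.09)5Ca2Si8O22(OH)2: 4.55*24.305 + 0.45*55.845 + 2*40.078 + 8*28.085 + 24*15.999 + 2*1.008 = 826.546 g/mol.
Mass of Ca per formula unit: 2 × 40.078 = 80.156 g.
Weight fraction Ca = 80.156 / 826.546 = 0.0970.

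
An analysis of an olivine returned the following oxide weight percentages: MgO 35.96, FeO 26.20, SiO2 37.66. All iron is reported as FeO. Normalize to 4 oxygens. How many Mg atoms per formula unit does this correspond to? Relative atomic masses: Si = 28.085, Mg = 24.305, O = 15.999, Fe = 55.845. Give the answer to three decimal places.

1.422 Mg apfu

MgO: 35.96/40.304 = 0.89222 mol → 0.89222 mol Mg, 0.89222 mol O.
FeO: 26.20/71.844 = 0.36468 mol → 0.36468 mol Fe, 0.36468 mol O.
SiO2: 37.66/60.083 = 0.62680 mol → 0.62680 mol Si, 1.25360 mol O.
Total oxygen = 2.51050 mol. Normalization factor = 4/2.51050 = 1.59331.
Mg per 4 O = 0.89222 × 1.59331 = 1.422.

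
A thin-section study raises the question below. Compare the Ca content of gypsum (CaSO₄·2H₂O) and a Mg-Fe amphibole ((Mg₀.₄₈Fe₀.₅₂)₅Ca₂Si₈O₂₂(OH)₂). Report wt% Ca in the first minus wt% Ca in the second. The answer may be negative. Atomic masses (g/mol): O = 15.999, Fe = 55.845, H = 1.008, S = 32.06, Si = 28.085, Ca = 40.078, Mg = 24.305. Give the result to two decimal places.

14.32 percentage points

M(CaSO₄·2H₂O) = 172.164 g/mol, so wt% Ca = 40.078/172.164 × 100 = 23.28%.
M((Mg₀.₄₈Fe₀.₅₂)₅Ca₂Si₈O₂₂(OH)₂) = 894.357 g/mol, so wt% Ca = 80.156/894.357 × 100 = 8.96%.
23.28 − 8.96 = 14.32 pp.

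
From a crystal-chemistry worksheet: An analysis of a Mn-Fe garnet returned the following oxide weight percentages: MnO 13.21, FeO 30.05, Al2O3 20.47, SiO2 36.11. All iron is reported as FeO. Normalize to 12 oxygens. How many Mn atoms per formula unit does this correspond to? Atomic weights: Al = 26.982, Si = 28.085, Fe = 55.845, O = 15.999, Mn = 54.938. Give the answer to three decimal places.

0.928 Mn apfu

MnO (M=70.937): mol = 0.18622; Mn = 0.18622, O = 0.18622.
FeO (M=71.844): mol = 0.41827; Fe = 0.41827, O = 0.41827.
Al2O3 (M=101.961): mol = 0.20076; Al = 0.40152, O = 0.60228.
SiO2 (M=60.083): mol = 0.60100; Si = 0.60100, O = 1.20200.
ΣO = 2.40877; factor = 12/ΣO = 4.98180.
Mn apfu = 0.18622 × 4.98180 = 0.928.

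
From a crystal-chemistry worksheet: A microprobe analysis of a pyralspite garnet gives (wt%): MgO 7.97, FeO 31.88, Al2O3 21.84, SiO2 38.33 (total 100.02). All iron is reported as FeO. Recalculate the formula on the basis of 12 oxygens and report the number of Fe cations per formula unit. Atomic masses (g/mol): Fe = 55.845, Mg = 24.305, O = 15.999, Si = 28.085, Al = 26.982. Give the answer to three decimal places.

7.97 wt% MgO ÷ 40.304 g/mol = 0.19775 mol, giving 0.19775 Mg and 0.19775 O.
31.88 wt% FeO ÷ 71.844 g/mol = 0.44374 mol, giving 0.44374 Fe and 0.44374 O.
21.84 wt% Al2O3 ÷ 101.961 g/mol = 0.21420 mol, giving 0.42840 Al and 0.64260 O.
38.33 wt% SiO2 ÷ 60.083 g/mol = 0.63795 mol, giving 0.63795 Si and 1.27590 O.
Oxygen sums to 2.55999; scaling by 12/2.55999 = 4.68752 puts the formula on 12 O.
Fe: 0.44374 × 4.68752 = 2.080 atoms per formula unit.

2.080 Fe apfu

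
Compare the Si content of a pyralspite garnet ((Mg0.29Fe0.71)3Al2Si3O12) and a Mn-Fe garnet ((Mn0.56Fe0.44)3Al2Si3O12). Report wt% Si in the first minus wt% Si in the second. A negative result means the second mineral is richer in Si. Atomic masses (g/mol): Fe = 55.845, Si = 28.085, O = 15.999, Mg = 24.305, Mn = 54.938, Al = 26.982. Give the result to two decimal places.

M((Mg0.29Fe0.71)3Al2Si3O12) = 470.302 g/mol, so wt% Si = 84.255/470.302 × 100 = 17.92%.
M((Mn0.56Fe0.44)3Al2Si3O12) = 496.218 g/mol, so wt% Si = 84.255/496.218 × 100 = 16.98%.
17.92 − 16.98 = 0.94 pp.

0.94 percentage points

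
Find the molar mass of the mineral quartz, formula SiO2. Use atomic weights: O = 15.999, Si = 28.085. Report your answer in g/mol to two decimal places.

The formula mass is the sum 1*28.085 + 2*15.999.

60.08 g/mol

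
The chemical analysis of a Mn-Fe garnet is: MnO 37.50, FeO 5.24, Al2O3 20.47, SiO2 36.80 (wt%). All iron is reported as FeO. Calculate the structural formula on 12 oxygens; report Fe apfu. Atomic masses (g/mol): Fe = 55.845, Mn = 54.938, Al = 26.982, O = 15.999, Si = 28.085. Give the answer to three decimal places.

MnO: 37.50/70.937 = 0.52864 mol → 0.52864 mol Mn, 0.52864 mol O.
FeO: 5.24/71.844 = 0.07294 mol → 0.07294 mol Fe, 0.07294 mol O.
Al2O3: 20.47/101.961 = 0.20076 mol → 0.40152 mol Al, 0.60228 mol O.
SiO2: 36.80/60.083 = 0.61249 mol → 0.61249 mol Si, 1.22498 mol O.
Total oxygen = 2.42884 mol. Normalization factor = 12/2.42884 = 4.94063.
Fe per 12 O = 0.07294 × 4.94063 = 0.360.

0.360 Fe apfu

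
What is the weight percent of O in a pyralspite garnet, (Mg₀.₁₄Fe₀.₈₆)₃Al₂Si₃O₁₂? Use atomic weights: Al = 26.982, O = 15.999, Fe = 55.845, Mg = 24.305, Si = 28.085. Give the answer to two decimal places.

Formula mass = 0.42*24.305 + 2.58*55.845 + 2*26.982 + 3*28.085 + 12*15.999 = 484.495 g/mol, of which 191.988 g is O.
So O makes up 191.988/484.495 = 0.3963 of the mass, i.e. 39.63%.

39.63 wt%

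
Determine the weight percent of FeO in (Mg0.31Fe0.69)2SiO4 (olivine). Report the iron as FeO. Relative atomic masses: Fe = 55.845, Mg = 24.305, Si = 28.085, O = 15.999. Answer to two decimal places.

Formula mass = 184.216 g/mol.
1.38 Fe → 1.3800 mol FeO per formula unit; M(FeO) = 71.844, so FeO mass = 99.145 g.
99.145/184.216 × 100 = 53.82 wt%.

53.82 wt%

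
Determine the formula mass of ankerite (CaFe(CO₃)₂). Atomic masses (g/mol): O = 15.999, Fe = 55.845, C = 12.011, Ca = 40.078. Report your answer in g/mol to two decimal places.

215.94 g/mol

M = 1*40.078 + 1*55.845 + 2*12.011 + 6*15.999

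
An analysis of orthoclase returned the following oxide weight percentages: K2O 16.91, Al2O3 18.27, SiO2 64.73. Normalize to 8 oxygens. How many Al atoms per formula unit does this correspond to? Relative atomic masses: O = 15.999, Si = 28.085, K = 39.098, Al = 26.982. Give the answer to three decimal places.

0.998 Al apfu

K2O: 16.91/94.195 = 0.17952 mol → 0.35904 mol K, 0.17952 mol O.
Al2O3: 18.27/101.961 = 0.17919 mol → 0.35838 mol Al, 0.53757 mol O.
SiO2: 64.73/60.083 = 1.07734 mol → 1.07734 mol Si, 2.15468 mol O.
Total oxygen = 2.87177 mol. Normalization factor = 8/2.87177 = 2.78574.
Al per 8 O = 0.35838 × 2.78574 = 0.998.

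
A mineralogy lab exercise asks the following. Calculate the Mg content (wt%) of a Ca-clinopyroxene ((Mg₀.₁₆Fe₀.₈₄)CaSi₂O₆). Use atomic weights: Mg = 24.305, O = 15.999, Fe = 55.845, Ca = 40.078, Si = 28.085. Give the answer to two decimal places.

1.60 wt%

Formula mass = 0.16×24.305 + 0.84×55.845 + 1×40.078 + 2×28.085 + 6×15.999 = 243.041 g/mol, of which 3.889 g is Mg.
So Mg makes up 3.889/243.041 = 0.0160 of the mass, i.e. 1.60%.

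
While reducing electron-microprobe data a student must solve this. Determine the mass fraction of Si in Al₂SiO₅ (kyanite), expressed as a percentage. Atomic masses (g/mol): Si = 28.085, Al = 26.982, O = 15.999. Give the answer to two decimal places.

17.33 wt%

Formula mass = 2×26.982 + 1×28.085 + 5×15.999 = 162.044 g/mol, of which 28.085 g is Si.
So Si makes up 28.085/162.044 = 0.1733 of the mass, i.e. 17.33%.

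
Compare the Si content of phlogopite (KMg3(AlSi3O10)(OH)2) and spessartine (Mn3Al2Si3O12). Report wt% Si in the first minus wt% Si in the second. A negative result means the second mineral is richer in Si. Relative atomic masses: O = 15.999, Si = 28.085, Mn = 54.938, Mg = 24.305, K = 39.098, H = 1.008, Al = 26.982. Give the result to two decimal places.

First mineral: 84.255 g Si in 417.254 g formula = 20.19 wt% Si.
Second mineral: 84.255 g Si in 495.021 g formula = 17.02 wt% Si.
20.19% − 17.02% gives a difference of 3.17 percentage points.

3.17 percentage points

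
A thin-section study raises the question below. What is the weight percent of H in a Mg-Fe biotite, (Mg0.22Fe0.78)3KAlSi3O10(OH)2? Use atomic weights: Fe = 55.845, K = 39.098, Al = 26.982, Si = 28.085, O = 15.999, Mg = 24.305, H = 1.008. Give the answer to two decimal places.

0.41 wt%

Molar mass of (Mg0.22Fe0.78)3KAlSi3O10(OH)2: 0.66×24.305 + 2.34×55.845 + 1×39.098 + 1×26.982 + 3×28.085 + 12×15.999 + 2×1.008 = 491.058 g/mol.
Mass of H per formula unit: 2 × 1.008 = 2.016 g.
Weight fraction H = 2.016 / 491.058 = 0.0041.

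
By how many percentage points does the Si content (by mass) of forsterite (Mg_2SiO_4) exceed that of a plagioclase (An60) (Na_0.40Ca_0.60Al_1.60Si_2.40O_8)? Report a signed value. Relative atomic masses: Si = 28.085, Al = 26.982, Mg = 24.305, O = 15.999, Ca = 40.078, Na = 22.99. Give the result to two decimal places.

Si in Mg_2SiO_4: molar mass 140.691 g/mol; 1×28.085 = 28.085 g → 19.96 wt%.
Si in Na_0.40Ca_0.60Al_1.60Si_2.40O_8: molar mass 271.810 g/mol; 2.40×28.085 = 67.404 g → 24.80 wt%.
Difference = 19.96 − 24.80 = -4.84 percentage points.

-4.84 percentage points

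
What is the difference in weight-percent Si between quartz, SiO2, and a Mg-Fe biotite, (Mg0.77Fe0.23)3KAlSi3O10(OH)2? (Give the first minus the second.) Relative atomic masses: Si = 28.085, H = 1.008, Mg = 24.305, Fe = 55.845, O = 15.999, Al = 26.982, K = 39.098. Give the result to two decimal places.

First mineral: 28.085 g Si in 60.083 g formula = 46.74 wt% Si.
Second mineral: 84.255 g Si in 439.017 g formula = 19.19 wt% Si.
46.74% − 19.19% gives a difference of 27.55 percentage points.

27.55 percentage points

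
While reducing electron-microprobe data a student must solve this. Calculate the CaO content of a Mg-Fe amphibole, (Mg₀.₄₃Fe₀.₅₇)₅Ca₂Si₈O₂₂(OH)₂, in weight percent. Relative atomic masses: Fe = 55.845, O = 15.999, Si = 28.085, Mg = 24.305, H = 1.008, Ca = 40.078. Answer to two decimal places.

12.43 wt%

Molar mass of (Mg₀.₄₃Fe₀.₅₇)₅Ca₂Si₈O₂₂(OH)₂ = 2.15*24.305 + 2.85*55.845 + 2*40.078 + 8*28.085 + 24*15.999 + 2*1.008 = 902.242 g/mol.
Each formula unit contains 2 Ca, equivalent to 2/1 = 2.0000 mol CaO.
M(CaO) = 1×40.078 + 1×15.999 = 56.077 g/mol.
Mass of CaO per formula unit = 2.0000 × 56.077 = 112.154 g.
CaO wt% = 112.154 / 902.242 × 100 = 12.43%.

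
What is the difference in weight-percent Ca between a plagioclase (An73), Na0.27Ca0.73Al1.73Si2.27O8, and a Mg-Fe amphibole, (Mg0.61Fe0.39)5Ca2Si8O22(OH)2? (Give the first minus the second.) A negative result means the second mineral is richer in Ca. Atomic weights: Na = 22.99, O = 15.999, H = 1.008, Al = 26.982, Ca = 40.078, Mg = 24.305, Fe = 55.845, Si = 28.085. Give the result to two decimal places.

Ca in Na0.27Ca0.73Al1.73Si2.27O8: molar mass 273.888 g/mol; 0.73×40.078 = 29.257 g → 10.68 wt%.
Ca in (Mg0.61Fe0.39)5Ca2Si8O22(OH)2: molar mass 873.856 g/mol; 2×40.078 = 80.156 g → 9.17 wt%.
Difference = 10.68 − 9.17 = 1.51 percentage points.

1.51 percentage points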